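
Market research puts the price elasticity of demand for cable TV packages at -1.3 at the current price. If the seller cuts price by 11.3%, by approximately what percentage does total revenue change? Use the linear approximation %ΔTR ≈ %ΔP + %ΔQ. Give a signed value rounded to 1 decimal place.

%ΔQ ≈ Ed × %ΔP = (-1.3) × (-11.3%) = +14.6900%
%ΔTR ≈ %ΔP + %ΔQ = (-11.3%) + (+14.6900%) = +3.3900%

+3.4%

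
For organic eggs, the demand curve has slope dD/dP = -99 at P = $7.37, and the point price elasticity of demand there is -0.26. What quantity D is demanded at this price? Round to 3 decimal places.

Ed = (dD/dP)·(P/D) ⇒ D = (dD/dP)·P/Ed = (-99)·7.37/(-0.26) = 2806.26923…

2806.269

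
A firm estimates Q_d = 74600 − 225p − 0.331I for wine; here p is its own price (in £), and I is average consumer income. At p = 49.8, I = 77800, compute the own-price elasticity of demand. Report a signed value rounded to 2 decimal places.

At the given values, Q_d = 74600 − 225(49.8) − 0.331(77800) = 37643.2.
∂Q_d/∂p = −225.
E = (-225) × (49.8/37643.2) = -0.2976…

-0.30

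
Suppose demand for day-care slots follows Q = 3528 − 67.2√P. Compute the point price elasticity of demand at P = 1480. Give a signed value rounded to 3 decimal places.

-1.371

dQ/dP = −67.2/(2√P) = -0.87339. At P = 1480, Q = 942.764.
Ed = (dQ/dP)·(P/Q) = (-0.87339) × (1480/942.764) = -1.37109…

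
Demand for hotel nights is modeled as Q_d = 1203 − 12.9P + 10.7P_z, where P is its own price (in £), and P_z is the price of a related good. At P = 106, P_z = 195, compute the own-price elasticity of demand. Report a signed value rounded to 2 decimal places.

At the given values, Q_d = 1203 − 12.9(106) + 10.7(195) = 1922.1.
∂Q_d/∂P = −12.9.
E = (-12.9) × (106/1922.1) = -0.7114…

-0.71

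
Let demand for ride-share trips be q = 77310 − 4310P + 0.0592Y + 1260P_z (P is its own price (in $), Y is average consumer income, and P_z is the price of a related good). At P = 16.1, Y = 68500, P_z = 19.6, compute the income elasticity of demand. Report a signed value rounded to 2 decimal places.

0.11

At the given values, q = 77310 − 4310(16.1) + 0.0592(68500) + 1260(19.6) = 36670.2.
∂q/∂Y = 0.0592.
E = (0.0592) × (68500/36670.2) = 0.1105…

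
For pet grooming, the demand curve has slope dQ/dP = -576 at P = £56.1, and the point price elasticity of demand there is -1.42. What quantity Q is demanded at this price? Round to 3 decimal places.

Ed = (dQ/dP)·(P/Q) ⇒ Q = (dQ/dP)·P/Ed = (-576)·56.1/(-1.42) = 22756.05633…

22756.056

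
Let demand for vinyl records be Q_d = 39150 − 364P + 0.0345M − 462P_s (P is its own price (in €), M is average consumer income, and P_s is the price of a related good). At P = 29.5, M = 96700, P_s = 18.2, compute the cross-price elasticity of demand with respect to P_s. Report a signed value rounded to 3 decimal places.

At the given values, Q_d = 39150 − 364(29.5) + 0.0345(96700) − 462(18.2) = 23339.75.
∂Q_d/∂P_s = -462.
E = (-462) × (18.2/23339.75) = -0.36026…

-0.360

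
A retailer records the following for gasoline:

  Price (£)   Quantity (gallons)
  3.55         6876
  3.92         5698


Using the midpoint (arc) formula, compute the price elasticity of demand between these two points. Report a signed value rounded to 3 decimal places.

-1.891

%ΔQ = (5698 − 6876) / [(6876 + 5698)/2] = -1178/6287 = -0.187370…
%ΔP = (3.92 − 3.55) / [(3.55 + 3.92)/2] = 0.37/3.735 = 0.099062…
Arc Ed = %ΔQ / %ΔP = (-1178/6287) / (0.37/3.735) = -1.89143…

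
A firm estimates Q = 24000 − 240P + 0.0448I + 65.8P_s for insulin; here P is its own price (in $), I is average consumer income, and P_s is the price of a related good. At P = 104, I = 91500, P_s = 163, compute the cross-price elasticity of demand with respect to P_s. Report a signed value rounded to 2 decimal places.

0.77

At the given values, Q = 24000 − 240(104) + 0.0448(91500) + 65.8(163) = 13864.6.
∂Q/∂P_s = 65.8.
E = (65.8) × (163/13864.6) = 0.7735…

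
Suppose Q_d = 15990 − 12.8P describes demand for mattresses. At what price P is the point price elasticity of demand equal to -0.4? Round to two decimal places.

Ed = −12.8P/(15990 − 12.8P). Set this equal to -0.4:
12.8P = 0.4·(15990 − 12.8P) ⇒ 12.8P(1 + 0.4) = 0.4·15990
P = 0.4·15990 / (12.8·1.4) = 356.9196…

356.92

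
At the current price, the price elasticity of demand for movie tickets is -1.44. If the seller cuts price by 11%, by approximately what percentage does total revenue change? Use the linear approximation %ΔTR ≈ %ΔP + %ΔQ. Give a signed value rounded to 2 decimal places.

+4.84%

%ΔQ ≈ Ed × %ΔP = (-1.44) × (-11%) = +15.8400%
%ΔTR ≈ %ΔP + %ΔQ = (-11%) + (+15.8400%) = +4.8400%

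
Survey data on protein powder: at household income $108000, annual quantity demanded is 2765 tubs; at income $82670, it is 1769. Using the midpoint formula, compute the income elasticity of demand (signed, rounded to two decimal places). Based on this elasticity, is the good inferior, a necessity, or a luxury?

%ΔQ = (1769 − 2765)/[( 2765 + 1769)/2] = -996/2267 = -0.439347…
%ΔIncome = (82670 − 108000)/[( 108000 + 82670)/2] = -25330/95335 = -0.265694…
E_income = (-996/2267) / (-25330/95335) = 1.6535…
E_income > 1 ⇒ normal good, luxury.

1.65; luxury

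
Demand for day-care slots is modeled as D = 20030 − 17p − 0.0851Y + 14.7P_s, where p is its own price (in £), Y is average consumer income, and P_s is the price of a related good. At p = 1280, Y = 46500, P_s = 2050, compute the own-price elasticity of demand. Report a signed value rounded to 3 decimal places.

At the given values, D = 20030 − 17(1280) − 0.0851(46500) + 14.7(2050) = 24447.85.
∂D/∂p = −17.
E = (-17) × (1280/24447.85) = -0.89005…

-0.890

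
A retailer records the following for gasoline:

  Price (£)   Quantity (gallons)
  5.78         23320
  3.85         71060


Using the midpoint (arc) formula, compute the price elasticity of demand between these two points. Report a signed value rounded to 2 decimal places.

%ΔQ = (71060 − 23320) / [(23320 + 71060)/2] = 47740/47190 = 1.011655…
%ΔP = (3.85 − 5.78) / [(5.78 + 3.85)/2] = -1.93/4.815 = -0.400830…
Arc Ed = %ΔQ / %ΔP = (47740/47190) / (-1.93/4.815) = -2.5238…

-2.52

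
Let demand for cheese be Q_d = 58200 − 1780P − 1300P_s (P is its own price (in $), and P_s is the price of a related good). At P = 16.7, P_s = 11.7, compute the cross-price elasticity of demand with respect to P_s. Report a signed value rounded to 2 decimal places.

-1.15

At the given values, Q_d = 58200 − 1780(16.7) − 1300(11.7) = 13264.
∂Q_d/∂P_s = -1300.
E = (-1300) × (11.7/13264) = -1.1467…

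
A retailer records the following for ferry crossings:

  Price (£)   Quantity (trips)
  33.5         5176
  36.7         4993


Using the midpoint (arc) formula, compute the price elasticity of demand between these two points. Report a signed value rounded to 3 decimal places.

-0.395

%ΔQ = (4993 − 5176) / [(5176 + 4993)/2] = -183/5084.5 = -0.035991…
%ΔP = (36.7 − 33.5) / [(33.5 + 36.7)/2] = 3.2/35.1 = 0.091168…
Arc Ed = %ΔQ / %ΔP = (-183/5084.5) / (3.2/35.1) = -0.39478…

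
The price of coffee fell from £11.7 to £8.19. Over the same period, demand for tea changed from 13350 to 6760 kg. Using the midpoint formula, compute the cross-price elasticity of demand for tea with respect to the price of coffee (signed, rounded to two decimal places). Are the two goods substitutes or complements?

1.86; substitutes

%ΔQ_{tea} = (6760 − 13350)/avg = -6590/10055 = -0.655395…
%ΔP_{coffee} = (8.19 − 11.7)/avg = -3.51/9.945 = -0.352941…
E_cross = (-6590/10055) / (-3.51/9.945) = 1.8569…
E_cross > 0 ⇒ the goods are substitutes.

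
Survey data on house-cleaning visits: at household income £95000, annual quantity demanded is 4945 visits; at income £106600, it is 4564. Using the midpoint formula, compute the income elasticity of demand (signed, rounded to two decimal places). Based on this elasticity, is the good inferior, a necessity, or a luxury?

%ΔQ = (4564 − 4945)/[( 4945 + 4564)/2] = -381/4754.5 = -0.080134…
%ΔIncome = (106600 − 95000)/[( 95000 + 106600)/2] = 11600/100800 = 0.115079…
E_income = (-381/4754.5) / (11600/100800) = -0.6963…
E_income < 0 ⇒ inferior good.

-0.70; inferior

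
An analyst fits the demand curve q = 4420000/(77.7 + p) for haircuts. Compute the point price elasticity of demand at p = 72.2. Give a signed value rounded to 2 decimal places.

dq/dp = −4420000/(77.7 + p)² = -196.707. At p = 72.2, q = 29486.3.
Ed = (dq/dp)·(p/q) = (-196.707) × (72.2/29486.3) = -0.4816…

-0.48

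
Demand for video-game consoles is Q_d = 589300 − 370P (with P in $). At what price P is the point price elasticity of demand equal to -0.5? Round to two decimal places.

530.90

Ed = −370P/(589300 − 370P). Set this equal to -0.5:
370P = 0.5·(589300 − 370P) ⇒ 370P(1 + 0.5) = 0.5·589300
P = 0.5·589300 / (370·1.5) = 530.9009…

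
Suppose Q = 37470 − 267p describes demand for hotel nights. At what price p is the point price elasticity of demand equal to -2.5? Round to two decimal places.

Ed = −267p/(37470 − 267p). Set this equal to -2.5:
267p = 2.5·(37470 − 267p) ⇒ 267p(1 + 2.5) = 2.5·37470
p = 2.5·37470 / (267·3.5) = 100.2407…

100.24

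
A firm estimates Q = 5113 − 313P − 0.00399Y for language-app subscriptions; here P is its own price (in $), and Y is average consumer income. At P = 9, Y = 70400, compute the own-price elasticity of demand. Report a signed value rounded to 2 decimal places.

At the given values, Q = 5113 − 313(9) − 0.00399(70400) = 2015.104.
∂Q/∂P = −313.
E = (-313) × (9/2015.104) = -1.3979…

-1.40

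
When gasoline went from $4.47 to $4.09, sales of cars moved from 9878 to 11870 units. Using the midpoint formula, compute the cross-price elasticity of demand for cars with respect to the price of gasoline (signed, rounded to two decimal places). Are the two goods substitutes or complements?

%ΔQ_{cars} = (11870 − 9878)/avg = 1992/10874 = 0.183189…
%ΔP_{gasoline} = (4.09 − 4.47)/avg = -0.38/4.28 = -0.088785…
E_cross = (1992/10874) / (-0.38/4.28) = -2.0632…
E_cross < 0 ⇒ the goods are complements.

-2.06; complements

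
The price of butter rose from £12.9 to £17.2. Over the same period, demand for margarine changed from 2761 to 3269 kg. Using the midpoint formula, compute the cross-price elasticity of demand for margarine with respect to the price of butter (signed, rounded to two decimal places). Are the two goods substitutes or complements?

0.59; substitutes

%ΔQ_{margarine} = (3269 − 2761)/avg = 508/3015 = 0.168490…
%ΔP_{butter} = (17.2 − 12.9)/avg = 4.3/15.05 = 0.285714…
E_cross = (508/3015) / (4.3/15.05) = 0.5897…
E_cross > 0 ⇒ the goods are substitutes.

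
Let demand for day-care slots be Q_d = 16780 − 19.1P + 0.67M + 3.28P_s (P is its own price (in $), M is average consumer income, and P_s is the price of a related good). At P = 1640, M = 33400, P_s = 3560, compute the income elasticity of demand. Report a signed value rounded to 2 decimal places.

1.15

At the given values, Q_d = 16780 − 19.1(1640) + 0.67(33400) + 3.28(3560) = 19510.8.
∂Q_d/∂M = 0.67.
E = (0.67) × (33400/19510.8) = 1.1469…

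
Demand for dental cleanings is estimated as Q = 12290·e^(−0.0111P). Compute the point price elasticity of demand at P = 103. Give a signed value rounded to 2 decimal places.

dQ/dP = −0.0111·Q = -43.4857. At P = 103, Q = 3917.63.
Ed = (dQ/dP)·(P/Q) = (-43.4857) × (103/3917.63) = -1.1433

-1.14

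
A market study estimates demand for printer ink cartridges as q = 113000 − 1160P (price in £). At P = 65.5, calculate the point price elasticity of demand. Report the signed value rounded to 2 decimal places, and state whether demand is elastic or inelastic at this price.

-2.05; elastic

dq/dP = −1160. At P = 65.5, q = 113000 − 1160(65.5) = 37020.
Ed = (dq/dP)·(P/q) = −1160 × (65.5/37020) = -2.0524…
|Ed| = 2.05 > 1, so demand is elastic.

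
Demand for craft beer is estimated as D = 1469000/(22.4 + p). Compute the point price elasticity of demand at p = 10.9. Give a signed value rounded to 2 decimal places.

dD/dp = −1469000/(22.4 + p)² = -1324.75. At p = 10.9, D = 44114.1.
Ed = (dD/dp)·(p/D) = (-1324.75) × (10.9/44114.1) = -0.3273…

-0.33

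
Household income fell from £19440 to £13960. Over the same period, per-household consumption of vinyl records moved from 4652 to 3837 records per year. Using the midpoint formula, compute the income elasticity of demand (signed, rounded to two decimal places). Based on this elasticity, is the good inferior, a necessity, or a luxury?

%ΔQ = (3837 − 4652)/[( 4652 + 3837)/2] = -815/4244.5 = -0.192013…
%ΔIncome = (13960 − 19440)/[( 19440 + 13960)/2] = -5480/16700 = -0.328143…
E_income = (-815/4244.5) / (-5480/16700) = 0.5851…
0 < E_income < 1 ⇒ normal good, necessity.

0.59; necessity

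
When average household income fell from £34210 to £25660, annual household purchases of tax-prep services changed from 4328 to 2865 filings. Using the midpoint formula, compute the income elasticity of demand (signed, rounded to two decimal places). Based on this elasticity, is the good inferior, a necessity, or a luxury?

%ΔQ = (2865 − 4328)/[( 4328 + 2865)/2] = -1463/3596.5 = -0.406784…
%ΔIncome = (25660 − 34210)/[( 34210 + 25660)/2] = -8550/29935 = -0.285618…
E_income = (-1463/3596.5) / (-8550/29935) = 1.4242…
E_income > 1 ⇒ normal good, luxury.

1.42; luxury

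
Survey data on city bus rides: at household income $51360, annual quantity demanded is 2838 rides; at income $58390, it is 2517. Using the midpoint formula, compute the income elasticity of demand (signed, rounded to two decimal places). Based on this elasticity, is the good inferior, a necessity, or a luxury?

-0.94; inferior

%ΔQ = (2517 − 2838)/[( 2838 + 2517)/2] = -321/2677.5 = -0.119887…
%ΔIncome = (58390 − 51360)/[( 51360 + 58390)/2] = 7030/54875 = 0.128109…
E_income = (-321/2677.5) / (7030/54875) = -0.9358…
E_income < 0 ⇒ inferior good.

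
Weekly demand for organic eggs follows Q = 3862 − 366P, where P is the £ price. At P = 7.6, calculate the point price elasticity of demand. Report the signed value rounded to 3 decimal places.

-2.575

dQ/dP = −366. At P = 7.6, Q = 3862 − 366(7.6) = 1080.4.
Ed = (dQ/dP)·(P/Q) = −366 × (7.6/1080.4) = -2.57460…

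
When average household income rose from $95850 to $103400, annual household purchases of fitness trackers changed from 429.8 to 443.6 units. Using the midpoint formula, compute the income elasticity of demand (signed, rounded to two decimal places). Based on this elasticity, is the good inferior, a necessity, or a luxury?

0.42; necessity

%ΔQ = (443.6 − 429.8)/[( 429.8 + 443.6)/2] = 13.8/436.7 = 0.031600…
%ΔIncome = (103400 − 95850)/[( 95850 + 103400)/2] = 7550/99625 = 0.075784…
E_income = (13.8/436.7) / (7550/99625) = 0.4169…
0 < E_income < 1 ⇒ normal good, necessity.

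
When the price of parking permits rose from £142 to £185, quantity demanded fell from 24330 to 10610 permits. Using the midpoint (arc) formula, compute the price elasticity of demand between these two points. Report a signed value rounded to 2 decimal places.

%ΔQ = (10610 − 24330) / [(24330 + 10610)/2] = -13720/17470 = -0.785346…
%ΔP = (185 − 142) / [(142 + 185)/2] = 43/163.5 = 0.262996…
Arc Ed = %ΔQ / %ΔP = (-13720/17470) / (43/163.5) = -2.9861…

-2.99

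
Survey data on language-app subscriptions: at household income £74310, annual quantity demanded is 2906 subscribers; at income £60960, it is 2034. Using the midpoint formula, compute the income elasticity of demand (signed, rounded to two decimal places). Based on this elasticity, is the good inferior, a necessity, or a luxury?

%ΔQ = (2034 − 2906)/[( 2906 + 2034)/2] = -872/2470 = -0.353036…
%ΔIncome = (60960 − 74310)/[( 74310 + 60960)/2] = -13350/67635 = -0.197383…
E_income = (-872/2470) / (-13350/67635) = 1.7885…
E_income > 1 ⇒ normal good, luxury.

1.79; luxury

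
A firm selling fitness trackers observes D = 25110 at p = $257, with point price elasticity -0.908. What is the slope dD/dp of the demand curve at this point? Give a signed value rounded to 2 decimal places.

Ed = (dD/dp)·(p/D) ⇒ dD/dp = Ed·D/p = (-0.908)·25110/257 = -88.7154…

-88.72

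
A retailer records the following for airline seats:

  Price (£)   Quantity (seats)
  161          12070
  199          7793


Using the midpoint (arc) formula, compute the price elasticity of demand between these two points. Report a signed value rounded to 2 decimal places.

-2.04

%ΔQ = (7793 − 12070) / [(12070 + 7793)/2] = -4277/9931.5 = -0.430649…
%ΔP = (199 − 161) / [(161 + 199)/2] = 38/180 = 0.211111…
Arc Ed = %ΔQ / %ΔP = (-4277/9931.5) / (38/180) = -2.0399…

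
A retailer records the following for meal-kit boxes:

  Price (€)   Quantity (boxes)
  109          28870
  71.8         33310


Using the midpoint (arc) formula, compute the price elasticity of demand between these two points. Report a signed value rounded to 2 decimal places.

%ΔQ = (33310 − 28870) / [(28870 + 33310)/2] = 4440/31090 = 0.142811…
%ΔP = (71.8 − 109) / [(109 + 71.8)/2] = -37.2/90.4 = -0.411504…
Arc Ed = %ΔQ / %ΔP = (4440/31090) / (-37.2/90.4) = -0.3470…

-0.35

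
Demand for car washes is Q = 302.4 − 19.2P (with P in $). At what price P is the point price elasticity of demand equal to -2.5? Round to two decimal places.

11.25

Ed = −19.2P/(302.4 − 19.2P). Set this equal to -2.5:
19.2P = 2.5·(302.4 − 19.2P) ⇒ 19.2P(1 + 2.5) = 2.5·302.4
P = 2.5·302.4 / (19.2·3.5) = 11.25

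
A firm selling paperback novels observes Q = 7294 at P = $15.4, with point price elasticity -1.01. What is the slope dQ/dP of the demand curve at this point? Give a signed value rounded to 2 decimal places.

Ed = (dQ/dP)·(P/Q) ⇒ dQ/dP = Ed·Q/P = (-1.01)·7294/15.4 = -478.3727…

-478.37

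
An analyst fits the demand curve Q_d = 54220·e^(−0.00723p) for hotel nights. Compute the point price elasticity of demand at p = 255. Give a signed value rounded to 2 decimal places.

dQ_d/dp = −0.00723·Q_d = -62.0313. At p = 255, Q_d = 8579.71.
Ed = (dQ_d/dp)·(p/Q_d) = (-62.0313) × (255/8579.71) = -1.8436…

-1.84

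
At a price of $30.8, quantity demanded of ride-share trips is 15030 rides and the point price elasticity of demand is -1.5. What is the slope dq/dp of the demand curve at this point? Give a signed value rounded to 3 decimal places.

-731.981

Ed = (dq/dp)·(p/q) ⇒ dq/dp = Ed·q/p = (-1.5)·15030/30.8 = -731.98051…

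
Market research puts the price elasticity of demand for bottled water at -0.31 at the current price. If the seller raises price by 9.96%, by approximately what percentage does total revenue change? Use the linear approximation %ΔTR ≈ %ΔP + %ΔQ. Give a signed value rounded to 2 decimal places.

%ΔQ ≈ Ed × %ΔP = (-0.31) × (+9.96%) = -3.0876%
%ΔTR ≈ %ΔP + %ΔQ = (+9.96%) + (-3.0876%) = +6.8724%

+6.87%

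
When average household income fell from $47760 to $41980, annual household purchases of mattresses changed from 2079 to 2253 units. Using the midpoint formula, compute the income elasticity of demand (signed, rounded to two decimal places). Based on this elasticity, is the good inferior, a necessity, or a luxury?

-0.62; inferior

%ΔQ = (2253 − 2079)/[( 2079 + 2253)/2] = 174/2166 = 0.080332…
%ΔIncome = (41980 − 47760)/[( 47760 + 41980)/2] = -5780/44870 = -0.128816…
E_income = (174/2166) / (-5780/44870) = -0.6236…
E_income < 0 ⇒ inferior good.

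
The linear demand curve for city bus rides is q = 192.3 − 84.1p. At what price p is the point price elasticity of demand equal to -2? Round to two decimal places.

1.52

Ed = −84.1p/(192.3 − 84.1p). Set this equal to -2:
84.1p = 2·(192.3 − 84.1p) ⇒ 84.1p(1 + 2) = 2·192.3
p = 2·192.3 / (84.1·3) = 1.5243…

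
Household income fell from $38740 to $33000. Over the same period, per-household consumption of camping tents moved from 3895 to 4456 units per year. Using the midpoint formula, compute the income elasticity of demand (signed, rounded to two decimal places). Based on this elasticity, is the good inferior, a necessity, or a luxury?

%ΔQ = (4456 − 3895)/[( 3895 + 4456)/2] = 561/4175.5 = 0.134355…
%ΔIncome = (33000 − 38740)/[( 38740 + 33000)/2] = -5740/35870 = -0.160022…
E_income = (561/4175.5) / (-5740/35870) = -0.8396…
E_income < 0 ⇒ inferior good.

-0.84; inferior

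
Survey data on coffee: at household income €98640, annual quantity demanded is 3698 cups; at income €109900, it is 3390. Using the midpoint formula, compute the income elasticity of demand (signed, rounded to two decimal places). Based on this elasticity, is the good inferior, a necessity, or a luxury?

-0.80; inferior

%ΔQ = (3390 − 3698)/[( 3698 + 3390)/2] = -308/3544 = -0.086907…
%ΔIncome = (109900 − 98640)/[( 98640 + 109900)/2] = 11260/104270 = 0.107988…
E_income = (-308/3544) / (11260/104270) = -0.8047…
E_income < 0 ⇒ inferior good.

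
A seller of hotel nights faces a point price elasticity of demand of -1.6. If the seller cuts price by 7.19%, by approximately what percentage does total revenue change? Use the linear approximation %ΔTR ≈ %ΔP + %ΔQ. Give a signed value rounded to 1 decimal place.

%ΔQ ≈ Ed × %ΔP = (-1.6) × (-7.19%) = +11.5040%
%ΔTR ≈ %ΔP + %ΔQ = (-7.19%) + (+11.5040%) = +4.3140%

+4.3%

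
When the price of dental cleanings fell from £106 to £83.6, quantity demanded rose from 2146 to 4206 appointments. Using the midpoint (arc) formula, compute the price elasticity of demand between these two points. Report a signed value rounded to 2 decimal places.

-2.75

%ΔQ = (4206 − 2146) / [(2146 + 4206)/2] = 2060/3176 = 0.648614…
%ΔP = (83.6 − 106) / [(106 + 83.6)/2] = -22.4/94.8 = -0.236286…
Arc Ed = %ΔQ / %ΔP = (2060/3176) / (-22.4/94.8) = -2.7450…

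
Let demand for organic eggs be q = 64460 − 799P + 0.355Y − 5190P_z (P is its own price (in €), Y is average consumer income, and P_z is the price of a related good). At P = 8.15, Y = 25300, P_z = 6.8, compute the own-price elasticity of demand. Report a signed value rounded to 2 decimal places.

-0.21

At the given values, q = 64460 − 799(8.15) + 0.355(25300) − 5190(6.8) = 31637.65.
∂q/∂P = −799.
E = (-799) × (8.15/31637.65) = -0.2058…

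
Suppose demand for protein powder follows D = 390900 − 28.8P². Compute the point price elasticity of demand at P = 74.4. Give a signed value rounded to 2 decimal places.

dD/dP = −2·28.8·P = -4285.44. At P = 74.4, D = 231481.632.
Ed = (dD/dP)·(P/D) = (-4285.44) × (74.4/231481.632) = -1.3773…

-1.38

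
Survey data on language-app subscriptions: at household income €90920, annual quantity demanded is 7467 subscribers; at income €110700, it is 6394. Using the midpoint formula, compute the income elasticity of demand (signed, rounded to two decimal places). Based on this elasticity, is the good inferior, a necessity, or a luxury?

-0.79; inferior

%ΔQ = (6394 − 7467)/[( 7467 + 6394)/2] = -1073/6930.5 = -0.154822…
%ΔIncome = (110700 − 90920)/[( 90920 + 110700)/2] = 19780/100810 = 0.196210…
E_income = (-1073/6930.5) / (19780/100810) = -0.7890…
E_income < 0 ⇒ inferior good.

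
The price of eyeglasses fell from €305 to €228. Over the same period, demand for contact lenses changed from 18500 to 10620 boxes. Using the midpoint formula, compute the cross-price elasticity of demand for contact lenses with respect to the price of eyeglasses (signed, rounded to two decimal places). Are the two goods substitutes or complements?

%ΔQ_{contact lenses} = (10620 − 18500)/avg = -7880/14560 = -0.541208…
%ΔP_{eyeglasses} = (228 − 305)/avg = -77/266.5 = -0.288930…
E_cross = (-7880/14560) / (-77/266.5) = 1.8731…
E_cross > 0 ⇒ the goods are substitutes.

1.87; substitutes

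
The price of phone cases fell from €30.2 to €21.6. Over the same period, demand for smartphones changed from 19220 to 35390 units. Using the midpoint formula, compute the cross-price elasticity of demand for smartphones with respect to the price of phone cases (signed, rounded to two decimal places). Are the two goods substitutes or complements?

%ΔQ_{smartphones} = (35390 − 19220)/avg = 16170/27305 = 0.592199…
%ΔP_{phone cases} = (21.6 − 30.2)/avg = -8.6/25.9 = -0.332046…
E_cross = (16170/27305) / (-8.6/25.9) = -1.7834…
E_cross < 0 ⇒ the goods are complements.

-1.78; complements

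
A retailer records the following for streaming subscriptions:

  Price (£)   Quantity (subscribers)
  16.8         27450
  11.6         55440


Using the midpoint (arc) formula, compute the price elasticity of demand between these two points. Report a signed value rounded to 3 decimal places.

%ΔQ = (55440 − 27450) / [(27450 + 55440)/2] = 27990/41445 = 0.675352…
%ΔP = (11.6 − 16.8) / [(16.8 + 11.6)/2] = -5.2/14.2 = -0.366197…
Arc Ed = %ΔQ / %ΔP = (27990/41445) / (-5.2/14.2) = -1.84423…

-1.844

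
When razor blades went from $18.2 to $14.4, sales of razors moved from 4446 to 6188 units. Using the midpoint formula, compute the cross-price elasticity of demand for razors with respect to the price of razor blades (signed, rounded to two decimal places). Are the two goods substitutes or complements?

%ΔQ_{razors} = (6188 − 4446)/avg = 1742/5317 = 0.327628…
%ΔP_{razor blades} = (14.4 − 18.2)/avg = -3.8/16.3 = -0.233128…
E_cross = (1742/5317) / (-3.8/16.3) = -1.4053…
E_cross < 0 ⇒ the goods are complements.

-1.41; complements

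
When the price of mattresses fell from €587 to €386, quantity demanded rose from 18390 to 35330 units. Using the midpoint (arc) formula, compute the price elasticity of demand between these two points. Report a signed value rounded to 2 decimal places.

%ΔQ = (35330 − 18390) / [(18390 + 35330)/2] = 16940/26860 = 0.630677…
%ΔP = (386 − 587) / [(587 + 386)/2] = -201/486.5 = -0.413155…
Arc Ed = %ΔQ / %ΔP = (16940/26860) / (-201/486.5) = -1.5264…

-1.53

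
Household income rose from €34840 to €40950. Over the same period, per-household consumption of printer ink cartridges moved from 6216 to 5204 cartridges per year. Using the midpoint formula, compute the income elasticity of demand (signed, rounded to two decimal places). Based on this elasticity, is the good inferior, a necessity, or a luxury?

%ΔQ = (5204 − 6216)/[( 6216 + 5204)/2] = -1012/5710 = -0.177232…
%ΔIncome = (40950 − 34840)/[( 34840 + 40950)/2] = 6110/37895 = 0.161234…
E_income = (-1012/5710) / (6110/37895) = -1.0992…
E_income < 0 ⇒ inferior good.

-1.10; inferior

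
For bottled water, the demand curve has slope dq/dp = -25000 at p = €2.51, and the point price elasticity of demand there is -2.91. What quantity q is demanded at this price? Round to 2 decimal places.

21563.57

Ed = (dq/dp)·(p/q) ⇒ q = (dq/dp)·p/Ed = (-25000)·2.51/(-2.91) = 21563.5738…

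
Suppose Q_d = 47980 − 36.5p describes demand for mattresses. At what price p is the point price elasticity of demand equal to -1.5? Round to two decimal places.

788.71

Ed = −36.5p/(47980 − 36.5p). Set this equal to -1.5:
36.5p = 1.5·(47980 − 36.5p) ⇒ 36.5p(1 + 1.5) = 1.5·47980
p = 1.5·47980 / (36.5·2.5) = 788.7123…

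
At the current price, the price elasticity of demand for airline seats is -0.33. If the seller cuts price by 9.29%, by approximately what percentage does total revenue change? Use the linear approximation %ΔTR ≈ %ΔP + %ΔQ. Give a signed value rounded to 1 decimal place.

-6.2%

%ΔQ ≈ Ed × %ΔP = (-0.33) × (-9.29%) = +3.0657%
%ΔTR ≈ %ΔP + %ΔQ = (-9.29%) + (+3.0657%) = -6.2243%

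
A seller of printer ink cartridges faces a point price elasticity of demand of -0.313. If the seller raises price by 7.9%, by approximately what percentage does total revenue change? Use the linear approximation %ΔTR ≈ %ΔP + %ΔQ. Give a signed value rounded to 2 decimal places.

%ΔQ ≈ Ed × %ΔP = (-0.313) × (+7.9%) = -2.4727%
%ΔTR ≈ %ΔP + %ΔQ = (+7.9%) + (-2.4727%) = +5.4273%

+5.43%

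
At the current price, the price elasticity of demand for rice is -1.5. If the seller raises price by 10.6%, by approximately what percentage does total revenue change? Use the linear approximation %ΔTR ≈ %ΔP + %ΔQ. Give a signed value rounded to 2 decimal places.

%ΔQ ≈ Ed × %ΔP = (-1.5) × (+10.6%) = -15.9000%
%ΔTR ≈ %ΔP + %ΔQ = (+10.6%) + (-15.9000%) = -5.3000%

-5.30%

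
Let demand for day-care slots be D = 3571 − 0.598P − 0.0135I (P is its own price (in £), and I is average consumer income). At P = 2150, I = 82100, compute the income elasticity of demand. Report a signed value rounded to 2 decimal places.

At the given values, D = 3571 − 0.598(2150) − 0.0135(82100) = 1176.95.
∂D/∂I = -0.0135.
E = (-0.0135) × (82100/1176.95) = -0.9417…

-0.94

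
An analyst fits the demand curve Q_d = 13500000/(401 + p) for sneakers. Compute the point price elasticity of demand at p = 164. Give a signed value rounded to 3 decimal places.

-0.290

dQ_d/dp = −13500000/(401 + p)² = -42.2899. At p = 164, Q_d = 23893.8.
Ed = (dQ_d/dp)·(p/Q_d) = (-42.2899) × (164/23893.8) = -0.29026…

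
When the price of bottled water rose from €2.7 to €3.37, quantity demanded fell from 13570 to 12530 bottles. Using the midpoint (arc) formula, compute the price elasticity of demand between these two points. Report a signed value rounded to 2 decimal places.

-0.36

%ΔQ = (12530 − 13570) / [(13570 + 12530)/2] = -1040/13050 = -0.079693…
%ΔP = (3.37 − 2.7) / [(2.7 + 3.37)/2] = 0.67/3.035 = 0.220757…
Arc Ed = %ΔQ / %ΔP = (-1040/13050) / (0.67/3.035) = -0.3609…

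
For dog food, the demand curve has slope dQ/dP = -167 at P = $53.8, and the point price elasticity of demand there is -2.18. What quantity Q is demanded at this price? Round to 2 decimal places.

4121.38

Ed = (dQ/dP)·(P/Q) ⇒ Q = (dQ/dP)·P/Ed = (-167)·53.8/(-2.18) = 4121.3761…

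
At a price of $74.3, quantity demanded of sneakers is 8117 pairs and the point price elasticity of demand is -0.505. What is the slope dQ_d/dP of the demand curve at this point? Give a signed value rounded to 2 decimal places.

Ed = (dQ_d/dP)·(P/Q_d) ⇒ dQ_d/dP = Ed·Q_d/P = (-0.505)·8117/74.3 = -55.1693…

-55.17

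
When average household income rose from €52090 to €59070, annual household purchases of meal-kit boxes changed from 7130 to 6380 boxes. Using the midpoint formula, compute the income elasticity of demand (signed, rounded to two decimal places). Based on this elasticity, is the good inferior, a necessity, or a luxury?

%ΔQ = (6380 − 7130)/[( 7130 + 6380)/2] = -750/6755 = -0.111028…
%ΔIncome = (59070 − 52090)/[( 52090 + 59070)/2] = 6980/55580 = 0.125584…
E_income = (-750/6755) / (6980/55580) = -0.8840…
E_income < 0 ⇒ inferior good.

-0.88; inferior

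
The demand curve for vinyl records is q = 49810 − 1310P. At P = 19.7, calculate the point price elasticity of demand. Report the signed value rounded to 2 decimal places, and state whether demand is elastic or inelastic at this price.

-1.08; elastic

dq/dP = −1310. At P = 19.7, q = 49810 − 1310(19.7) = 24003.
Ed = (dq/dP)·(P/q) = −1310 × (19.7/24003) = -1.0751…
|Ed| = 1.08 > 1, so demand is elastic.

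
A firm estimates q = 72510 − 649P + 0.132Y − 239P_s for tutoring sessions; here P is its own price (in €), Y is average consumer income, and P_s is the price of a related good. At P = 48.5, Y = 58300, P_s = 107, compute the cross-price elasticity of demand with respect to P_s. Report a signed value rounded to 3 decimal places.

-1.104

At the given values, q = 72510 − 649(48.5) + 0.132(58300) − 239(107) = 23156.1.
∂q/∂P_s = -239.
E = (-239) × (107/23156.1) = -1.10437…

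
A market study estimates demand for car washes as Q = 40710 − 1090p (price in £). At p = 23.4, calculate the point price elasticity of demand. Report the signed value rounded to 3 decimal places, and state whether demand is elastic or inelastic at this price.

dQ/dp = −1090. At p = 23.4, Q = 40710 − 1090(23.4) = 15204.
Ed = (dQ/dp)·(p/Q) = −1090 × (23.4/15204) = -1.67758…
|Ed| = 1.678 > 1, so demand is elastic.

-1.678; elastic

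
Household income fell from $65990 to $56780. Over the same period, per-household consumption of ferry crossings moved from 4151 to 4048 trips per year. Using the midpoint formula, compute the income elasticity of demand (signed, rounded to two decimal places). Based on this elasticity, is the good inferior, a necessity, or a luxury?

0.17; necessity

%ΔQ = (4048 − 4151)/[( 4151 + 4048)/2] = -103/4099.5 = -0.025125…
%ΔIncome = (56780 − 65990)/[( 65990 + 56780)/2] = -9210/61385 = -0.150036…
E_income = (-103/4099.5) / (-9210/61385) = 0.1674…
0 < E_income < 1 ⇒ normal good, necessity.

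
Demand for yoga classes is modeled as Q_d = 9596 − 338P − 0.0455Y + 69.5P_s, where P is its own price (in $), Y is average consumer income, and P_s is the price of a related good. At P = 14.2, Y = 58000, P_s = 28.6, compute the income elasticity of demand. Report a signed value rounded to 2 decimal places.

At the given values, Q_d = 9596 − 338(14.2) − 0.0455(58000) + 69.5(28.6) = 4145.1.
∂Q_d/∂Y = -0.0455.
E = (-0.0455) × (58000/4145.1) = -0.6366…

-0.64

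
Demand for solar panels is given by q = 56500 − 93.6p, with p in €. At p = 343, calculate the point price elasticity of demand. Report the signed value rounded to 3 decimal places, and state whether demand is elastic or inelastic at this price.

-1.316; elastic

dq/dp = −93.6. At p = 343, q = 56500 − 93.6(343) = 24395.2.
Ed = (dq/dp)·(p/q) = −93.6 × (343/24395.2) = -1.31602…
|Ed| = 1.316 > 1, so demand is elastic.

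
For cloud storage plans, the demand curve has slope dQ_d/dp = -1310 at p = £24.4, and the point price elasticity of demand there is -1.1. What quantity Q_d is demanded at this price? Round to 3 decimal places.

29058.182

Ed = (dQ_d/dp)·(p/Q_d) ⇒ Q_d = (dQ_d/dp)·p/Ed = (-1310)·24.4/(-1.1) = 29058.18181…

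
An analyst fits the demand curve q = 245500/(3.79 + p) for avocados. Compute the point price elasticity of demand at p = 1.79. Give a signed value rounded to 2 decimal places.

-0.32

dq/dp = −245500/(3.79 + p)² = -7884.66. At p = 1.79, q = 43996.4.
Ed = (dq/dp)·(p/q) = (-7884.66) × (1.79/43996.4) = -0.3207…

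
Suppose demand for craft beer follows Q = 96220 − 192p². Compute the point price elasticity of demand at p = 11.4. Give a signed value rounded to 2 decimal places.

-0.70

dQ/dp = −2·192·p = -4377.6. At p = 11.4, Q = 71267.68.
Ed = (dQ/dp)·(p/Q) = (-4377.6) × (11.4/71267.68) = -0.7002…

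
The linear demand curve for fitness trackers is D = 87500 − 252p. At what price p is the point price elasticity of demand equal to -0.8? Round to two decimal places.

154.32

Ed = −252p/(87500 − 252p). Set this equal to -0.8:
252p = 0.8·(87500 − 252p) ⇒ 252p(1 + 0.8) = 0.8·87500
p = 0.8·87500 / (252·1.8) = 154.3209…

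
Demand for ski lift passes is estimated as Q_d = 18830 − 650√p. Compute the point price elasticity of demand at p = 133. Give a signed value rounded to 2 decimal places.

dQ_d/dp = −650/(2√p) = -28.1811. At p = 133, Q_d = 11333.8.
Ed = (dQ_d/dp)·(p/Q_d) = (-28.1811) × (133/11333.8) = -0.3306…

-0.33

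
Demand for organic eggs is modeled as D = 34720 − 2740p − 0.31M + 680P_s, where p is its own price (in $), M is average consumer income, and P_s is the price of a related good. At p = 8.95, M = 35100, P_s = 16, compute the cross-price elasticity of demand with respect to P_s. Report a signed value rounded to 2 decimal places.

At the given values, D = 34720 − 2740(8.95) − 0.31(35100) + 680(16) = 10196.
∂D/∂P_s = 680.
E = (680) × (16/10196) = 1.0670…

1.07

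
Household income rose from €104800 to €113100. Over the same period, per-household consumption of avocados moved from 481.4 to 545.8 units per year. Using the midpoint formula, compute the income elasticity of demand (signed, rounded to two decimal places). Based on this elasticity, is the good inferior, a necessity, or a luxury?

1.65; luxury

%ΔQ = (545.8 − 481.4)/[( 481.4 + 545.8)/2] = 64.4/513.6 = 0.125389…
%ΔIncome = (113100 − 104800)/[( 104800 + 113100)/2] = 8300/108950 = 0.076181…
E_income = (64.4/513.6) / (8300/108950) = 1.6459…
E_income > 1 ⇒ normal good, luxury.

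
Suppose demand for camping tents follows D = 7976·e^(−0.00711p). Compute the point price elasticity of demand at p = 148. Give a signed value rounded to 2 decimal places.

dD/dp = −0.00711·D = -19.7996. At p = 148, D = 2784.75.
Ed = (dD/dp)·(p/D) = (-19.7996) × (148/2784.75) = -1.0522…

-1.05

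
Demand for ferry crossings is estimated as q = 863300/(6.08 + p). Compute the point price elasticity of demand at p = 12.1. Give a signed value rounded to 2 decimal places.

dq/dp = −863300/(6.08 + p)² = -2612. At p = 12.1, q = 47486.2.
Ed = (dq/dp)·(p/q) = (-2612) × (12.1/47486.2) = -0.6655…

-0.67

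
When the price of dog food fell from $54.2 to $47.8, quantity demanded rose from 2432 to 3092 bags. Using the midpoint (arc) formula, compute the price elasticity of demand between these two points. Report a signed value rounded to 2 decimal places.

%ΔQ = (3092 − 2432) / [(2432 + 3092)/2] = 660/2762 = 0.238957…
%ΔP = (47.8 − 54.2) / [(54.2 + 47.8)/2] = -6.4/51 = -0.125490…
Arc Ed = %ΔQ / %ΔP = (660/2762) / (-6.4/51) = -1.9041…

-1.90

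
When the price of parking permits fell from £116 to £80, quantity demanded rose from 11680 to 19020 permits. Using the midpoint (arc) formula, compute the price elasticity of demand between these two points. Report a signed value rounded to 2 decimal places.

%ΔQ = (19020 − 11680) / [(11680 + 19020)/2] = 7340/15350 = 0.478175…
%ΔP = (80 − 116) / [(116 + 80)/2] = -36/98 = -0.367346…
Arc Ed = %ΔQ / %ΔP = (7340/15350) / (-36/98) = -1.3017…

-1.30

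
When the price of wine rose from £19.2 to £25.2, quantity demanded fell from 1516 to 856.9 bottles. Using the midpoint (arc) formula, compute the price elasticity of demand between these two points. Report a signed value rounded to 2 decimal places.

-2.06

%ΔQ = (856.9 − 1516) / [(1516 + 856.9)/2] = -659.1/1186.45 = -0.555522…
%ΔP = (25.2 − 19.2) / [(19.2 + 25.2)/2] = 6/22.2 = 0.270270…
Arc Ed = %ΔQ / %ΔP = (-659.1/1186.45) / (6/22.2) = -2.0554…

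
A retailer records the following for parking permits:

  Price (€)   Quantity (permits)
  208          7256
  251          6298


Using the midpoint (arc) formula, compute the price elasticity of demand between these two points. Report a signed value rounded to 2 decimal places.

-0.75

%ΔQ = (6298 − 7256) / [(7256 + 6298)/2] = -958/6777 = -0.141360…
%ΔP = (251 − 208) / [(208 + 251)/2] = 43/229.5 = 0.187363…
Arc Ed = %ΔQ / %ΔP = (-958/6777) / (43/229.5) = -0.7544…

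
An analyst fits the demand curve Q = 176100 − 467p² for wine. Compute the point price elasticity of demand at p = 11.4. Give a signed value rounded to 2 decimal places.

dQ/dp = −2·467·p = -10647.6. At p = 11.4, Q = 115408.68.
Ed = (dQ/dp)·(p/Q) = (-10647.6) × (11.4/115408.68) = -1.0517…

-1.05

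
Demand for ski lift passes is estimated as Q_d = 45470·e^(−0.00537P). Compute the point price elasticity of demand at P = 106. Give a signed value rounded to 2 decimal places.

dQ_d/dP = −0.00537·Q_d = -138.194. At P = 106, Q_d = 25734.5.
Ed = (dQ_d/dP)·(P/Q_d) = (-138.194) × (106/25734.5) = -0.5692…

-0.57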